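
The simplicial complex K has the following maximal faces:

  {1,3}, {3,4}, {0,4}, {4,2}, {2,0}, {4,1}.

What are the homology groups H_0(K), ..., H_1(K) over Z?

Order the vertices as 0 < 1 < 2 < 3 < 4. Listing each simplex with vertices in this order, K has dimension 1 with simplices:

  0-simplices (5): [0], [1], [2], [3], [4]
  1-simplices (6): [0,2], [0,4], [1,3], [1,4], [2,4], [3,4]

so the chain groups are C_0 ≅ Z^5, C_1 ≅ Z^6.

∂_1: C_1 → C_0 sends each edge [p,q] (with p < q) to q − p. For instance
  ∂[2,4] = [4] − [2].
The resulting 5×6 matrix has rank 4, and its Smith normal form has invariant factors (1,1,1,1).

From H_k ≅ ker(∂_k) / im(∂_{k+1}) we obtain:

  H_0: rank C_0 − rank ∂_1 = 5 − 4 = 1, and the invariant factors of ∂_1 are all 1, so H_0 = Z.
  H_1: rank ker ∂_1 − rank ∂_2 = (6 − 4) − 0 = 2, and there is no ∂_2, so H_1 = Z^2.

As a check, the Euler characteristic is 5 − 6 = -1, which agrees with 1 − 2 = -1.

H_0 ≅ Z,  H_1 ≅ Z^2.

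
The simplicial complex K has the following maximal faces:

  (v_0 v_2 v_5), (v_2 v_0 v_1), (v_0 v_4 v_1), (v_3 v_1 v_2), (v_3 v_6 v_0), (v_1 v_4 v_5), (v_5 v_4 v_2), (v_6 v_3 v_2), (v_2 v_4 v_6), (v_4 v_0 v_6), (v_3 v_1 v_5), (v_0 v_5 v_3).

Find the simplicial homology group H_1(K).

K has 7 vertices, 18 edges, 12 triangles.
rank ∂_1 = 6, rank ∂_2 = 12 ⇒ b_1 = 18 − 6 − 12 = 0; ∂_2 has invariant factor(s) [2] giving torsion. So H_1 = Z/2.

H_1 ≅ Z/2.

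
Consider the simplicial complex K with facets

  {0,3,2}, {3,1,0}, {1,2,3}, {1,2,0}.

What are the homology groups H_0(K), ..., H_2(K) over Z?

Fix the vertex order 0 < 1 < 2 < 3 and write every simplex with vertices in increasing order. Then dim K = 2 and the simplices of K are:

  0-simplices (4): [0], [1], [2], [3]
  1-simplices (6): [0,1], [0,2], [0,3], [1,2], [1,3], [2,3]
  2-simplices (4): [0,1,2], [0,1,3], [0,2,3], [1,2,3]

Hence C_0 ≅ Z^4, C_1 ≅ Z^6, C_2 ≅ Z^4.

The boundary map ∂_1: C_1 → C_0 is given by ∂[p,q] = [q] − [p]. For instance
  ∂[1,3] = [3] − [1].
The 4×6 boundary matrix has rank 3 and Smith normal form diag(1,1,1).

Boundary ∂_2: C_2 → C_1 maps a triangle to the signed sum of its edges. For instance
  ∂[0,1,2] = [1,2] − [0,2] + [0,1],
  ∂[0,2,3] = [2,3] − [0,3] + [0,2].
As a 6×4 matrix over Z this has rank 3, with invariant factors (1,1,1).

Computing H_k = (kernel of ∂_k) / (image of ∂_{k+1}):

  H_0: rank C_0 − rank ∂_1 = 4 − 3 = 1, and the invariant factors of ∂_1 are all 1, so H_0 = Z.
  H_1: rank ker ∂_1 − rank ∂_2 = (6 − 3) − 3 = 0, and the invariant factors of ∂_2 are all 1, so H_1 = 0.
  H_2: rank ker ∂_2 − rank ∂_3 = (4 − 3) − 0 = 1, and there is no ∂_3, so H_2 = Z.

H_0 = Z,  H_1 = 0,  H_2 = Z.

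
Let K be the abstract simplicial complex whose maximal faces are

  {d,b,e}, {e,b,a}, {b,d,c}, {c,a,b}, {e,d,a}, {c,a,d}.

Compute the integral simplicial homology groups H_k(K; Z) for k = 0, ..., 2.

H_0 ≅ Z,  H_1 = 0,  H_2 ≅ Z.

Order the vertices as a < b < c < d < e. Listing each simplex with vertices in this order, K has dimension 2 with simplices:

  0-simplices (5): a, b, c, d, e
  1-simplices (9): ab, ac, ad, ae, bc, bd, be, cd, de
  2-simplices (6): abc, abe, acd, ade, bcd, bde

giving chain groups C_0 ≅ Z^5, C_1 ≅ Z^9, C_2 ≅ Z^6.

∂_1: C_1 → C_0 maps an edge to its endpoints' difference, ∂[p,q] = q − p.
The resulting 5×9 matrix has rank 4, and its Smith normal form has invariant factors (1,1,1,1).

Boundary ∂_2: C_2 → C_1 sends each 2-simplex [p,q,r] to [q,r] − [p,r] + [p,q]. For instance
  ∂abe = be − ae + ab,
  ∂bde = de − be + bd.
The resulting 9×6 matrix has rank 5, and its Smith normal form has invariant factors (1,1,1,1,1).

From H_k ≅ ker(∂_k) / im(∂_{k+1}) we obtain:

  H_0: rank C_0 − rank ∂_1 = 5 − 4 = 1, and the invariant factors of ∂_1 are all 1, so H_0 ≅ Z.
  H_1: rank ker ∂_1 − rank ∂_2 = (9 − 4) − 5 = 0, and the invariant factors of ∂_2 are all 1, so H_1 ≅ 0.
  H_2: rank ker ∂_2 − rank ∂_3 = (6 − 5) − 0 = 1, and there is no ∂_3, so H_2 ≅ Z.

As a check, the Euler characteristic is 5 − 9 + 6 = 2, which agrees with 1 − 0 + 1 = 2.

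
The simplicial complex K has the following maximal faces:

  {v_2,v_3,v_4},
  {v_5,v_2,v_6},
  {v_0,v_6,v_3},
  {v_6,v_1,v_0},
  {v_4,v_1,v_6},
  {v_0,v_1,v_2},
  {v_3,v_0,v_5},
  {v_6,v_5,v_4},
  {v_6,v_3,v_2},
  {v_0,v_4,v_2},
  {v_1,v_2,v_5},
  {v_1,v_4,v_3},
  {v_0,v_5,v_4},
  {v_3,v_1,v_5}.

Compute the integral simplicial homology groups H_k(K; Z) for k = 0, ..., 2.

Order the vertices as v_0 < v_1 < v_2 < v_3 < v_4 < v_5 < v_6. Listing each simplex with vertices in this order, K has dimension 2 with simplices:

  0-simplices (7): [v_0], [v_1], [v_2], [v_3], [v_4], [v_5], [v_6]
  1-simplices (21): (21 of them)
  2-simplices (14): (14 of them)

Hence C_0 ≅ Z^7, C_1 ≅ Z^21, C_2 ≅ Z^14.

∂_1: C_1 → C_0 maps an edge to its endpoints' difference, ∂[p,q] = q − p. For instance
  ∂[v_2,v_5] = [v_5] − [v_2].
The 7×21 boundary matrix has rank 6 and Smith normal form diag(1,1,1,1,1,1).

Boundary ∂_2: C_2 → C_1 sends each 2-simplex [p,q,r] to [q,r] − [p,r] + [p,q]. For instance
  ∂[v_0,v_1,v_2] = [v_1,v_2] − [v_0,v_2] + [v_0,v_1],
  ∂[v_2,v_3,v_4] = [v_3,v_4] − [v_2,v_4] + [v_2,v_3].
The 21×14 boundary matrix has rank 13 and Smith normal form diag(1,1,1,1,1,1,1,1,1,1,1,1,1).

Reading off H_k = ker ∂_k / im ∂_{k+1}:

  H_0: rank C_0 − rank ∂_1 = 7 − 6 = 1, and the invariant factors of ∂_1 are all 1, so H_0 = Z.
  H_1: rank ker ∂_1 − rank ∂_2 = (21 − 6) − 13 = 2, and the invariant factors of ∂_2 are all 1, so H_1 = Z^2.
  H_2: rank ker ∂_2 − rank ∂_3 = (14 − 13) − 0 = 1, and there is no ∂_3, so H_2 = Z.

(K is a triangulation of the torus T^2.)

H_0 = Z,  H_1 = Z^2,  H_2 = Z.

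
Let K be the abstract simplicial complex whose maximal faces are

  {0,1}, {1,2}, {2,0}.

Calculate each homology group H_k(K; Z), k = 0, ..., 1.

H_0 ≅ Z,  H_1 ≅ Z.

Fix the vertex order 0 < 1 < 2 and write every simplex with vertices in increasing order. Then dim K = 1 and the simplices of K are:

  0-simplices (3): [0], [1], [2]
  1-simplices (3): [0,1], [0,2], [1,2]

Hence C_0 ≅ Z^3, C_1 ≅ Z^3.

Boundary ∂_1: C_1 → C_0 sends each edge [p,q] (with p < q) to q − p. For instance
  ∂[1,2] = [2] − [1].
This gives a 3×3 integer matrix of rank 2; reducing to Smith normal form yields diagonal entries (1,1).

Now H_k = ker ∂_k / im ∂_{k+1}, so:

  H_0: rank C_0 − rank ∂_1 = 3 − 2 = 1, and the invariant factors of ∂_1 are all 1, so H_0 ≅ Z.
  H_1: rank ker ∂_1 − rank ∂_2 = (3 − 2) − 0 = 1, and there is no ∂_2, so H_1 ≅ Z.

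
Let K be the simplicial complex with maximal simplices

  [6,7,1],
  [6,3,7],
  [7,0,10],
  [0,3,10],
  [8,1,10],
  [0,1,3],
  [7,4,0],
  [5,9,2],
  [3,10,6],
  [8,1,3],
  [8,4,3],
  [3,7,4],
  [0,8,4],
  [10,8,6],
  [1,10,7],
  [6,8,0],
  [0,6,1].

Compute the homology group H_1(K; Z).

We work with the vertex ordering 0 < 1 < 2 < 3 < 4 < 5 < 6 < 7 < 8 < 9 < 10. The simplices of K, each written with vertices in increasing order, are:

  0-simplices (11): [0], [1], [2], [3], [4], [5], [6], [7], [8], [9], [10]
  1-simplices (27): (27 of them)
  2-simplices (17): [0,1,3], [0,1,6], [0,3,10], [0,4,7], [0,4,8], [0,6,8], [0,7,10], [1,3,8], [1,6,7], [1,7,10], [1,8,10], [2,5,9], [3,4,7], [3,4,8], [3,6,7], [3,6,10], [6,8,10]

Hence C_0 ≅ Z^11, C_1 ≅ Z^27, C_2 ≅ Z^17.

Boundary ∂_1: C_1 → C_0 maps an edge to its endpoints' difference, ∂[p,q] = q − p.
The 11×27 boundary matrix has rank 9 and Smith normal form diag(1,1,1,1,1,1,1,1,1).

Boundary ∂_2: C_2 → C_1 sends each 2-simplex [p,q,r] to [q,r] − [p,r] + [p,q]. For instance
  ∂[3,6,7] = [6,7] − [3,7] + [3,6],
  ∂[0,7,10] = [7,10] − [0,10] + [0,7].
As a 27×17 matrix over Z this has rank 16, with invariant factors (1,1,1,1,1,1,1,1,1,1,1,1,1,1,1,1).

From H_k ≅ ker(∂_k) / im(∂_{k+1}) we obtain:

  H_1: rank ker ∂_1 − rank ∂_2 = (27 − 9) − 16 = 2, and the invariant factors of ∂_2 are all 1, so H_1 ≅ Z^2.

(K is a triangulation of the disjoint union of the 2-simplex and the torus T^2.)

H_1 ≅ Z^2.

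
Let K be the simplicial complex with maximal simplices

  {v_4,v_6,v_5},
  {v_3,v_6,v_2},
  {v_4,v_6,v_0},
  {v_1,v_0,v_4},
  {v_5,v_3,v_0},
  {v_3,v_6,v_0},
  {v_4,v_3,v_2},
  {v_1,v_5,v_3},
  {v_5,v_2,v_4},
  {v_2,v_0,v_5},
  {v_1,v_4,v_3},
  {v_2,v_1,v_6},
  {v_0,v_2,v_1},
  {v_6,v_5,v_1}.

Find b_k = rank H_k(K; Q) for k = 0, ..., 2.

Fix the vertex order v_0 < v_1 < v_2 < v_3 < v_4 < v_5 < v_6 and write every simplex with vertices in increasing order. Then dim K = 2 and the simplices of K are:

  0-simplices (7): [v_0], [v_1], [v_2], [v_3], [v_4], [v_5], [v_6]
  1-simplices (21): (21 of them)
  2-simplices (14): (14 of them)

so the chain groups are C_0 ≅ Z^7, C_1 ≅ Z^21, C_2 ≅ Z^14.

The boundary map ∂_1: C_1 → C_0 is given by ∂[p,q] = [q] − [p]. For instance
  ∂[v_5,v_6] = [v_6] − [v_5].
This gives a 7×21 integer matrix of rank 6; reducing to Smith normal form yields diagonal entries (1,1,1,1,1,1).

Boundary ∂_2: C_2 → C_1 acts by ∂[p,q,r] = [q,r] − [p,r] + [p,q]. For instance
  ∂[v_4,v_5,v_6] = [v_5,v_6] − [v_4,v_6] + [v_4,v_5],
  ∂[v_2,v_3,v_6] = [v_3,v_6] − [v_2,v_6] + [v_2,v_3].
This gives a 21×14 integer matrix of rank 13; reducing to Smith normal form yields diagonal entries (1,1,1,1,1,1,1,1,1,1,1,1,1).

Computing H_k = (kernel of ∂_k) / (image of ∂_{k+1}):

  H_0: rank C_0 − rank ∂_1 = 7 − 6 = 1, and the invariant factors of ∂_1 are all 1, so H_0 = Z.
  H_1: rank ker ∂_1 − rank ∂_2 = (21 − 6) − 13 = 2, and the invariant factors of ∂_2 are all 1, so H_1 = Z^2.
  H_2: rank ker ∂_2 − rank ∂_3 = (14 − 13) − 0 = 1, and there is no ∂_3, so H_2 = Z.

Hence the Betti numbers are b_0 = 1, b_1 = 2, b_2 = 1.

b_0 = 1, b_1 = 2, b_2 = 1.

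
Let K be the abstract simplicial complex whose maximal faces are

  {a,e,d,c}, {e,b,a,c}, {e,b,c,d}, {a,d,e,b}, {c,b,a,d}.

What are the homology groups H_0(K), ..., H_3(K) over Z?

H_0 = Z,  H_1 = 0,  H_2 = 0,  H_3 = Z.

Take the total order a < b < c < d < e on the vertex set. Then K (dimension 3) consists of the simplices:

  0-simplices (5): a, b, c, d, e
  1-simplices (10): ab, ac, ad, ae, bc, bd, be, cd, ce, de
  2-simplices (10): abc, abd, abe, acd, ace, ade, bcd, bce, bde, cde
  3-simplices (5): abcd, abce, abde, acde, bcde

so the chain groups are C_0 ≅ Z^5, C_1 ≅ Z^10, C_2 ≅ Z^10, C_3 ≅ Z^5.

∂_1: C_1 → C_0 maps an edge to its endpoints' difference, ∂[p,q] = q − p. For instance
  ∂be = e − b.
This gives a 5×10 integer matrix of rank 4; reducing to Smith normal form yields diagonal entries (1,1,1,1).

∂_2: C_2 → C_1 sends each 2-simplex [p,q,r] to [q,r] − [p,r] + [p,q]. For instance
  ∂ace = ce − ae + ac,
  ∂bcd = cd − bd + bc.
The resulting 10×10 matrix has rank 6, and its Smith normal form has invariant factors (1,1,1,1,1,1).

∂_3: C_3 → C_2 sends each 3-simplex σ to the alternating sum Σ_i (−1)^i (σ with its i-th vertex removed). For instance
  ∂bcde = cde − bde + bce − bcd,
  ∂abde = bde − ade + abe − abd.
The 10×5 boundary matrix has rank 4 and Smith normal form diag(1,1,1,1).

Reading off H_k = ker ∂_k / im ∂_{k+1}:

  H_0: rank C_0 − rank ∂_1 = 5 − 4 = 1, and the invariant factors of ∂_1 are all 1, so H_0 = Z.
  H_1: rank ker ∂_1 − rank ∂_2 = (10 − 4) − 6 = 0, and the invariant factors of ∂_2 are all 1, so H_1 = 0.
  H_2: rank ker ∂_2 − rank ∂_3 = (10 − 6) − 4 = 0, and the invariant factors of ∂_3 are all 1, so H_2 = 0.
  H_3: rank ker ∂_3 − rank ∂_4 = (5 − 4) − 0 = 1, and there is no ∂_4, so H_3 = Z.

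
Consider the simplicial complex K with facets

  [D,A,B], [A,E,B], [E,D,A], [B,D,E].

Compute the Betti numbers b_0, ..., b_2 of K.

b_0 = 1, b_1 = 0, b_2 = 1.

Take the total order A < B < D < E on the vertex set. Then K (dimension 2) consists of the simplices:

  0-simplices (4): A, B, D, E
  1-simplices (6): AB, AD, AE, BD, BE, DE
  2-simplices (4): ABD, ABE, ADE, BDE

so the chain groups are C_0 ≅ Z^4, C_1 ≅ Z^6, C_2 ≅ Z^4.

The boundary map ∂_1: C_1 → C_0 maps an edge to its endpoints' difference, ∂[p,q] = q − p. For instance
  ∂AB = B − A.
The 4×6 boundary matrix has rank 3 and Smith normal form diag(1,1,1).

The boundary map ∂_2: C_2 → C_1 maps a triangle to the signed sum of its edges. For instance
  ∂ADE = DE − AE + AD,
  ∂ABE = BE − AE + AB.
This gives a 6×4 integer matrix of rank 3; reducing to Smith normal form yields diagonal entries (1,1,1).

Computing H_k = (kernel of ∂_k) / (image of ∂_{k+1}):

  H_0: rank C_0 − rank ∂_1 = 4 − 3 = 1, and the invariant factors of ∂_1 are all 1, so H_0 ≅ Z.
  H_1: rank ker ∂_1 − rank ∂_2 = (6 − 3) − 3 = 0, and the invariant factors of ∂_2 are all 1, so H_1 ≅ 0.
  H_2: rank ker ∂_2 − rank ∂_3 = (4 − 3) − 0 = 1, and there is no ∂_3, so H_2 ≅ Z.

As a check, the Euler characteristic is 4 − 6 + 4 = 2, which agrees with 1 − 0 + 1 = 2.

Hence the Betti numbers are b_0 = 1, b_1 = 0, b_2 = 1.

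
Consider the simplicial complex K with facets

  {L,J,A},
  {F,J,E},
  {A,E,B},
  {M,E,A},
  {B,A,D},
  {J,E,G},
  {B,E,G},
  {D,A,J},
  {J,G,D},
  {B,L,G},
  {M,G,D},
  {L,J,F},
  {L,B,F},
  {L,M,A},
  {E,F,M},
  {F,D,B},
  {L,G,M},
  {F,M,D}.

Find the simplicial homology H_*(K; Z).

Take the total order A < B < D < E < F < G < J < L < M on the vertex set. Then K (dimension 2) consists of the simplices:

  0-simplices (9): A, B, D, E, F, G, J, L, M
  1-simplices (27): AB, AD, AE, AJ, AL, AM, BD, BE, BF, BG, BL, DF, DG, DJ, DM, EF, EG, EJ, EM, FJ, FL, FM, GJ, GL, GM, JL, LM
  2-simplices (18): ABD, ABE, ADJ, AEM, AJL, ALM, BDF, BEG, BFL, BGL, DFM, DGJ, DGM, EFJ, EFM, EGJ, FJL, GLM

so the chain groups are C_0 ≅ Z^9, C_1 ≅ Z^27, C_2 ≅ Z^18.

∂_1: C_1 → C_0 sends each edge [p,q] (with p < q) to q − p.
The 9×27 boundary matrix has rank 8 and Smith normal form diag(1,1,1,1,1,1,1,1).

Boundary ∂_2: C_2 → C_1 maps a triangle to the signed sum of its edges. For instance
  ∂FJL = JL − FL + FJ,
  ∂AEM = EM − AM + AE.
The 27×18 boundary matrix has rank 17 and Smith normal form diag(1,1,1,1,1,1,1,1,1,1,1,1,1,1,1,1,1).

Reading off H_k = ker ∂_k / im ∂_{k+1}:

  H_0: rank C_0 − rank ∂_1 = 9 − 8 = 1, and the invariant factors of ∂_1 are all 1, so H_0 = Z.
  H_1: rank ker ∂_1 − rank ∂_2 = (27 − 8) − 17 = 2, and the invariant factors of ∂_2 are all 1, so H_1 = Z^2.
  H_2: rank ker ∂_2 − rank ∂_3 = (18 − 17) − 0 = 1, and there is no ∂_3, so H_2 = Z.

H_0 ≅ Z,  H_1 ≅ Z^2,  H_2 ≅ Z.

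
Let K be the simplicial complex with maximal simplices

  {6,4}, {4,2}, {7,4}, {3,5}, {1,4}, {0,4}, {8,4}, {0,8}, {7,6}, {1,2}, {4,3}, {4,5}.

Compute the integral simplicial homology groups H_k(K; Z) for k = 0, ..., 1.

H_0 ≅ Z,  H_1 ≅ Z^4.

K has 9 vertices, 12 edges.
rank ∂_0 = 0, rank ∂_1 = 8 ⇒ b_0 = 9 − 0 − 8 = 1; all invariant factors of ∂_1 are 1 so no torsion. So H_0 ≅ Z.
rank ∂_1 = 8, rank ∂_2 = 0 ⇒ b_1 = 12 − 8 − 0 = 4. So H_1 ≅ Z^4.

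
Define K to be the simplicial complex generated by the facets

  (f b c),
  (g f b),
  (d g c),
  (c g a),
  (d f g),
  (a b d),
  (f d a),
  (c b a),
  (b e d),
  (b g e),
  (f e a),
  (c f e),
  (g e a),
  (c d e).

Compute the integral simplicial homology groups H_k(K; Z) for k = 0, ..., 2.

Order the vertices as a < b < c < d < e < f < g. Listing each simplex with vertices in this order, K has dimension 2 with simplices:

  0-simplices (7): a, b, c, d, e, f, g
  1-simplices (21): ab, ac, ad, ae, af, ag, bc, bd, be, bf, bg, cd, ce, cf, cg, de, df, dg, ef, eg, fg
  2-simplices (14): abc, abd, acg, adf, aef, aeg, bcf, bde, beg, bfg, cde, cdg, cef, dfg

Hence C_0 ≅ Z^7, C_1 ≅ Z^21, C_2 ≅ Z^14.

The boundary map ∂_1: C_1 → C_0 is given by ∂[p,q] = [q] − [p].
The 7×21 boundary matrix has rank 6 and Smith normal form diag(1,1,1,1,1,1).

Boundary ∂_2: C_2 → C_1 sends each 2-simplex [p,q,r] to [q,r] − [p,r] + [p,q]. For instance
  ∂cdg = dg − cg + cd,
  ∂abc = bc − ac + ab.
This gives a 21×14 integer matrix of rank 13; reducing to Smith normal form yields diagonal entries (1,1,1,1,1,1,1,1,1,1,1,1,1).

From H_k ≅ ker(∂_k) / im(∂_{k+1}) we obtain:

  H_0: rank C_0 − rank ∂_1 = 7 − 6 = 1, and the invariant factors of ∂_1 are all 1, so H_0 = Z.
  H_1: rank ker ∂_1 − rank ∂_2 = (21 − 6) − 13 = 2, and the invariant factors of ∂_2 are all 1, so H_1 = Z^2.
  H_2: rank ker ∂_2 − rank ∂_3 = (14 − 13) − 0 = 1, and there is no ∂_3, so H_2 = Z.

H_0 = Z,  H_1 = Z^2,  H_2 = Z.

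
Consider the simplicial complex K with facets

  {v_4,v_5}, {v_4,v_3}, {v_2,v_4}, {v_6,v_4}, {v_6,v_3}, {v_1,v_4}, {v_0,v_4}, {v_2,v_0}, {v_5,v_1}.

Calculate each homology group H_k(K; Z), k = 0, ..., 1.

Take the total order v_0 < v_1 < v_2 < v_3 < v_4 < v_5 < v_6 on the vertex set. Then K (dimension 1) consists of the simplices:

  0-simplices (7): [v_0], [v_1], [v_2], [v_3], [v_4], [v_5], [v_6]
  1-simplices (9): [v_0,v_2], [v_0,v_4], [v_1,v_4], [v_1,v_5], [v_2,v_4], [v_3,v_4], [v_3,v_6], [v_4,v_5], [v_4,v_6]

so the chain groups are C_0 ≅ Z^7, C_1 ≅ Z^9.

Boundary ∂_1: C_1 → C_0 is given by ∂[p,q] = [q] − [p]. For instance
  ∂[v_1,v_4] = [v_4] − [v_1].
This gives a 7×9 integer matrix of rank 6; reducing to Smith normal form yields diagonal entries (1,1,1,1,1,1).

Reading off H_k = ker ∂_k / im ∂_{k+1}:

  H_0: rank C_0 − rank ∂_1 = 7 − 6 = 1, and the invariant factors of ∂_1 are all 1, so H_0 ≅ Z.
  H_1: rank ker ∂_1 − rank ∂_2 = (9 − 6) − 0 = 3, and there is no ∂_2, so H_1 ≅ Z^3.

As a check, the Euler characteristic is 7 − 9 = -2, which agrees with 1 − 3 = -2.
(K is a triangulation of a wedge of 3 circles.)

H_0 ≅ Z,  H_1 ≅ Z^3.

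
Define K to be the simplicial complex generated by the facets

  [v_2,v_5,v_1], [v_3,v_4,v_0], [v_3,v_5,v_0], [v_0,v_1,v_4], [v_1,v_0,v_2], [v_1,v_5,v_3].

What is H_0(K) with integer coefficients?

H_0 = Z.

Take the total order v_0 < v_1 < v_2 < v_3 < v_4 < v_5 on the vertex set. Then K (dimension 2) consists of the simplices:

  0-simplices (6): [v_0], [v_1], [v_2], [v_3], [v_4], [v_5]
  1-simplices (12): [v_0,v_1], [v_0,v_2], [v_0,v_3], [v_0,v_4], [v_0,v_5], [v_1,v_2], [v_1,v_3], [v_1,v_4], [v_1,v_5], [v_2,v_5], [v_3,v_4], [v_3,v_5]
  2-simplices (6): [v_0,v_1,v_2], [v_0,v_1,v_4], [v_0,v_3,v_4], [v_0,v_3,v_5], [v_1,v_2,v_5], [v_1,v_3,v_5]

Hence C_0 ≅ Z^6, C_1 ≅ Z^12, C_2 ≅ Z^6.

∂_1: C_1 → C_0 sends each edge [p,q] (with p < q) to q − p. For instance
  ∂[v_3,v_5] = [v_5] − [v_3].
The 6×12 boundary matrix has rank 5 and Smith normal form diag(1,1,1,1,1).

The boundary map ∂_2: C_2 → C_1 acts by ∂[p,q,r] = [q,r] − [p,r] + [p,q]. For instance
  ∂[v_1,v_3,v_5] = [v_3,v_5] − [v_1,v_5] + [v_1,v_3],
  ∂[v_0,v_3,v_4] = [v_3,v_4] − [v_0,v_4] + [v_0,v_3].
As a 12×6 matrix over Z this has rank 6, with invariant factors (1,1,1,1,1,1).

Reading off H_k = ker ∂_k / im ∂_{k+1}:

  H_0: rank C_0 − rank ∂_1 = 6 − 5 = 1, and the invariant factors of ∂_1 are all 1, so H_0 ≅ Z.

(K is a triangulation of the cylinder S^1 x I.)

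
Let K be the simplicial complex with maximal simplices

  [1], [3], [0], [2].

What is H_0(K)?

Fix the vertex order 0 < 1 < 2 < 3 and write every simplex with vertices in increasing order. Then dim K = 0 and the simplices of K are:

  0-simplices (4): [0], [1], [2], [3]

Hence C_0 ≅ Z^4.

Computing H_k = (kernel of ∂_k) / (image of ∂_{k+1}):

  H_0: rank C_0 − rank ∂_1 = 4 − 0 = 4, and there is no ∂_1, so H_0 = Z^4.

H_0 = Z^4.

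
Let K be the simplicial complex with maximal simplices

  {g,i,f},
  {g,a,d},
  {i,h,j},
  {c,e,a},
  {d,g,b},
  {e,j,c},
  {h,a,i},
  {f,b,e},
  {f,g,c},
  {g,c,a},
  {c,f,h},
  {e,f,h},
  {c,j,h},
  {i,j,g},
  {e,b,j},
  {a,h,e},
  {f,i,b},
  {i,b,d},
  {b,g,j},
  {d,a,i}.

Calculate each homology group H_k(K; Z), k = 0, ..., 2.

H_0 = Z,  H_1 = Z ⊕ Z/2Z,  H_2 = 0.

We work with the vertex ordering a < b < c < d < e < f < g < h < i < j. The simplices of K, each written with vertices in increasing order, are:

  0-simplices (10): a, b, c, d, e, f, g, h, i, j
  1-simplices (30): ac, ad, ae, ag, ah, ai, bd, be, bf, bg, bi, bj, ce, cf, cg, ch, cj, dg, di, ef, eh, ej, fg, fh, fi, gi, gj, hi, hj, ij
  2-simplices (20): ace, acg, adg, adi, aeh, ahi, bdg, bdi, bef, bej, bfi, bgj, cej, cfg, cfh, chj, efh, fgi, gij, hij

giving chain groups C_0 ≅ Z^10, C_1 ≅ Z^30, C_2 ≅ Z^20.

∂_1: C_1 → C_0 is given by ∂[p,q] = [q] − [p].
The resulting 10×30 matrix has rank 9, and its Smith normal form has invariant factors (1,1,1,1,1,1,1,1,1).

Boundary ∂_2: C_2 → C_1 acts by ∂[p,q,r] = [q,r] − [p,r] + [p,q]. For instance
  ∂bej = ej − bj + be,
  ∂bfi = fi − bi + bf.
The resulting 30×20 matrix has rank 20, and its Smith normal form has invariant factors (1,1,1,1,1,1,1,1,1,1,1,1,1,1,1,1,1,1,1,2).

Computing H_k = (kernel of ∂_k) / (image of ∂_{k+1}):

  H_0: rank C_0 − rank ∂_1 = 10 − 9 = 1, and the invariant factors of ∂_1 are all 1, so H_0 = Z.
  H_1: rank ker ∂_1 − rank ∂_2 = (30 − 9) − 20 = 1, and ∂_2 has invariant factor 2 > 1, so H_1 = Z ⊕ Z/2Z.
  H_2: rank ker ∂_2 − rank ∂_3 = (20 − 20) − 0 = 0, and there is no ∂_3, so H_2 = 0.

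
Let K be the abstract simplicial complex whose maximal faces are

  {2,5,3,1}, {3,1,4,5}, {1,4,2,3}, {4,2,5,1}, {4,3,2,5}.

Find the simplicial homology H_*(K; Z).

H_0 = Z,  H_1 = 0,  H_2 = 0,  H_3 = Z.

We work with the vertex ordering 1 < 2 < 3 < 4 < 5. The simplices of K, each written with vertices in increasing order, are:

  0-simplices (5): [1], [2], [3], [4], [5]
  1-simplices (10): [1,2], [1,3], [1,4], [1,5], [2,3], [2,4], [2,5], [3,4], [3,5], [4,5]
  2-simplices (10): [1,2,3], [1,2,4], [1,2,5], [1,3,4], [1,3,5], [1,4,5], [2,3,4], [2,3,5], [2,4,5], [3,4,5]
  3-simplices (5): [1,2,3,4], [1,2,3,5], [1,2,4,5], [1,3,4,5], [2,3,4,5]

giving chain groups C_0 ≅ Z^5, C_1 ≅ Z^10, C_2 ≅ Z^10, C_3 ≅ Z^5.

Boundary ∂_1: C_1 → C_0 maps an edge to its endpoints' difference, ∂[p,q] = q − p.
This gives a 5×10 integer matrix of rank 4; reducing to Smith normal form yields diagonal entries (1,1,1,1).

Boundary ∂_2: C_2 → C_1 acts by ∂[p,q,r] = [q,r] − [p,r] + [p,q]. For instance
  ∂[1,2,4] = [2,4] − [1,4] + [1,2],
  ∂[2,3,4] = [3,4] − [2,4] + [2,3].
The resulting 10×10 matrix has rank 6, and its Smith normal form has invariant factors (1,1,1,1,1,1).

Boundary ∂_3: C_3 → C_2 sends each 3-simplex σ to the alternating sum Σ_i (−1)^i (σ with its i-th vertex removed). For instance
  ∂[1,2,3,4] = [2,3,4] − [1,3,4] + [1,2,4] − [1,2,3],
  ∂[1,2,3,5] = [2,3,5] − [1,3,5] + [1,2,5] − [1,2,3].
The resulting 10×5 matrix has rank 4, and its Smith normal form has invariant factors (1,1,1,1).

Reading off H_k = ker ∂_k / im ∂_{k+1}:

  H_0: rank C_0 − rank ∂_1 = 5 − 4 = 1, and the invariant factors of ∂_1 are all 1, so H_0 = Z.
  H_1: rank ker ∂_1 − rank ∂_2 = (10 − 4) − 6 = 0, and the invariant factors of ∂_2 are all 1, so H_1 = 0.
  H_2: rank ker ∂_2 − rank ∂_3 = (10 − 6) − 4 = 0, and the invariant factors of ∂_3 are all 1, so H_2 = 0.
  H_3: rank ker ∂_3 − rank ∂_4 = (5 − 4) − 0 = 1, and there is no ∂_4, so H_3 = Z.

(K is a triangulation of the 3-sphere S^3.)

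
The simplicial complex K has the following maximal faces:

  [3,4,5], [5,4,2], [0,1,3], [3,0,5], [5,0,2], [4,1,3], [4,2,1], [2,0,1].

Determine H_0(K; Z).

H_0 ≅ Z.

We work with the vertex ordering 0 < 1 < 2 < 3 < 4 < 5. The simplices of K, each written with vertices in increasing order, are:

  0-simplices (6): [0], [1], [2], [3], [4], [5]
  1-simplices (12): [0,1], [0,2], [0,3], [0,5], [1,2], [1,3], [1,4], [2,4], [2,5], [3,4], [3,5], [4,5]
  2-simplices (8): [0,1,2], [0,1,3], [0,2,5], [0,3,5], [1,2,4], [1,3,4], [2,4,5], [3,4,5]

Hence C_0 ≅ Z^6, C_1 ≅ Z^12, C_2 ≅ Z^8.

Boundary ∂_1: C_1 → C_0 sends each edge [p,q] (with p < q) to q − p.
The resulting 6×12 matrix has rank 5, and its Smith normal form has invariant factors (1,1,1,1,1).

∂_2: C_2 → C_1 sends each 2-simplex [p,q,r] to [q,r] − [p,r] + [p,q]. For instance
  ∂[1,3,4] = [3,4] − [1,4] + [1,3],
  ∂[1,2,4] = [2,4] − [1,4] + [1,2].
The resulting 12×8 matrix has rank 7, and its Smith normal form has invariant factors (1,1,1,1,1,1,1).

Now H_k = ker ∂_k / im ∂_{k+1}, so:

  H_0: rank C_0 − rank ∂_1 = 6 − 5 = 1, and the invariant factors of ∂_1 are all 1, so H_0 = Z.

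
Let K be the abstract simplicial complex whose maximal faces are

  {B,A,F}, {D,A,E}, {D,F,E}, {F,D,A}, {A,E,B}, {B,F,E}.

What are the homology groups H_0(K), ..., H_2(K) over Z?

H_0 ≅ Z,  H_1 = 0,  H_2 ≅ Z.

Take the total order A < B < D < E < F on the vertex set. Then K (dimension 2) consists of the simplices:

  0-simplices (5): A, B, D, E, F
  1-simplices (9): AB, AD, AE, AF, BE, BF, DE, DF, EF
  2-simplices (6): ABE, ABF, ADE, ADF, BEF, DEF

so the chain groups are C_0 ≅ Z^5, C_1 ≅ Z^9, C_2 ≅ Z^6.

∂_1: C_1 → C_0 sends each edge [p,q] (with p < q) to q − p. For instance
  ∂AF = F − A.
As a 5×9 matrix over Z this has rank 4, with invariant factors (1,1,1,1).

The boundary map ∂_2: C_2 → C_1 maps a triangle to the signed sum of its edges. For instance
  ∂ABF = BF − AF + AB,
  ∂BEF = EF − BF + BE.
The resulting 9×6 matrix has rank 5, and its Smith normal form has invariant factors (1,1,1,1,1).

Now H_k = ker ∂_k / im ∂_{k+1}, so:

  H_0: rank C_0 − rank ∂_1 = 5 − 4 = 1, and the invariant factors of ∂_1 are all 1, so H_0 ≅ Z.
  H_1: rank ker ∂_1 − rank ∂_2 = (9 − 4) − 5 = 0, and the invariant factors of ∂_2 are all 1, so H_1 ≅ 0.
  H_2: rank ker ∂_2 − rank ∂_3 = (6 − 5) − 0 = 1, and there is no ∂_3, so H_2 ≅ Z.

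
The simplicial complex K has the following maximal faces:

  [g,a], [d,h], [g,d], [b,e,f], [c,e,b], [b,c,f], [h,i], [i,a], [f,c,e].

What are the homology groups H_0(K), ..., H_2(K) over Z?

H_0 ≅ Z^2,  H_1 ≅ Z,  H_2 ≅ Z.

Fix the vertex order a < b < c < d < e < f < g < h < i and write every simplex with vertices in increasing order. Then dim K = 2 and the simplices of K are:

  0-simplices (9): a, b, c, d, e, f, g, h, i
  1-simplices (11): ag, ai, bc, be, bf, ce, cf, dg, dh, ef, hi
  2-simplices (4): bce, bcf, bef, cef

Hence C_0 ≅ Z^9, C_1 ≅ Z^11, C_2 ≅ Z^4.

Boundary ∂_1: C_1 → C_0 sends each edge [p,q] (with p < q) to q − p. For instance
  ∂bc = c − b.
The resulting 9×11 matrix has rank 7, and its Smith normal form has invariant factors (1,1,1,1,1,1,1).

∂_2: C_2 → C_1 acts by ∂[p,q,r] = [q,r] − [p,r] + [p,q]. For instance
  ∂bef = ef − bf + be,
  ∂cef = ef − cf + ce.
This gives a 11×4 integer matrix of rank 3; reducing to Smith normal form yields diagonal entries (1,1,1).

Reading off H_k = ker ∂_k / im ∂_{k+1}:

  H_0: rank C_0 − rank ∂_1 = 9 − 7 = 2, and the invariant factors of ∂_1 are all 1, so H_0 ≅ Z^2.
  H_1: rank ker ∂_1 − rank ∂_2 = (11 − 7) − 3 = 1, and the invariant factors of ∂_2 are all 1, so H_1 ≅ Z.
  H_2: rank ker ∂_2 − rank ∂_3 = (4 − 3) − 0 = 1, and there is no ∂_3, so H_2 ≅ Z.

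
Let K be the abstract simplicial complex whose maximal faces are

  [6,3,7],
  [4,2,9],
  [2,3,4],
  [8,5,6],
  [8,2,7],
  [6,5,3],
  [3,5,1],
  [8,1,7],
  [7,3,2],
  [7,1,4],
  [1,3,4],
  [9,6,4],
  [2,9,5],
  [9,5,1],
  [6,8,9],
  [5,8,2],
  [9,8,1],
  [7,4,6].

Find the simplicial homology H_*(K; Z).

H_0 ≅ Z,  H_1 ≅ Z ⊕ Z_2,  H_2 = 0.

Fix the vertex order 1 < 2 < 3 < 4 < 5 < 6 < 7 < 8 < 9 and write every simplex with vertices in increasing order. Then dim K = 2 and the simplices of K are:

  0-simplices (9): [1], [2], [3], [4], [5], [6], [7], [8], [9]
  1-simplices (27): (27 of them)
  2-simplices (18): [1,3,4], [1,3,5], [1,4,7], [1,5,9], [1,7,8], [1,8,9], [2,3,4], [2,3,7], [2,4,9], [2,5,8], [2,5,9], [2,7,8], [3,5,6], [3,6,7], [4,6,7], [4,6,9], [5,6,8], [6,8,9]

giving chain groups C_0 ≅ Z^9, C_1 ≅ Z^27, C_2 ≅ Z^18.

Boundary ∂_1: C_1 → C_0 is given by ∂[p,q] = [q] − [p]. For instance
  ∂[4,9] = [9] − [4].
This gives a 9×27 integer matrix of rank 8; reducing to Smith normal form yields diagonal entries (1,1,1,1,1,1,1,1).

∂_2: C_2 → C_1 sends each 2-simplex [p,q,r] to [q,r] − [p,r] + [p,q]. For instance
  ∂[1,7,8] = [7,8] − [1,8] + [1,7],
  ∂[2,4,9] = [4,9] − [2,9] + [2,4].
This gives a 27×18 integer matrix of rank 18; reducing to Smith normal form yields diagonal entries (1,1,1,1,1,1,1,1,1,1,1,1,1,1,1,1,1,2).

Computing H_k = (kernel of ∂_k) / (image of ∂_{k+1}):

  H_0: rank C_0 − rank ∂_1 = 9 − 8 = 1, and the invariant factors of ∂_1 are all 1, so H_0 ≅ Z.
  H_1: rank ker ∂_1 − rank ∂_2 = (27 − 8) − 18 = 1, and ∂_2 has invariant factor 2 > 1, so H_1 ≅ Z ⊕ Z_2.
  H_2: rank ker ∂_2 − rank ∂_3 = (18 − 18) − 0 = 0, and there is no ∂_3, so H_2 ≅ 0.

As a check, the Euler characteristic is 9 − 27 + 18 = 0, which agrees with 1 − 1 + 0 = 0.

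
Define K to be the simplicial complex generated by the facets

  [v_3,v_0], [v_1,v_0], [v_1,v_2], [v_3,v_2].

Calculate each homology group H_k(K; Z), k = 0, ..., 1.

H_0 = Z,  H_1 = Z.

We work with the vertex ordering v_0 < v_1 < v_2 < v_3. The simplices of K, each written with vertices in increasing order, are:

  0-simplices (4): [v_0], [v_1], [v_2], [v_3]
  1-simplices (4): [v_0,v_1], [v_0,v_3], [v_1,v_2], [v_2,v_3]

so the chain groups are C_0 ≅ Z^4, C_1 ≅ Z^4.

∂_1: C_1 → C_0 maps an edge to its endpoints' difference, ∂[p,q] = q − p. For instance
  ∂[v_2,v_3] = [v_3] − [v_2].
As a 4×4 matrix over Z this has rank 3, with invariant factors (1,1,1).

Now H_k = ker ∂_k / im ∂_{k+1}, so:

  H_0: rank C_0 − rank ∂_1 = 4 − 3 = 1, and the invariant factors of ∂_1 are all 1, so H_0 ≅ Z.
  H_1: rank ker ∂_1 − rank ∂_2 = (4 − 3) − 0 = 1, and there is no ∂_2, so H_1 ≅ Z.

As a check, the Euler characteristic is 4 − 4 = 0, which agrees with 1 − 1 = 0.
(K is a triangulation of the circle S^1.)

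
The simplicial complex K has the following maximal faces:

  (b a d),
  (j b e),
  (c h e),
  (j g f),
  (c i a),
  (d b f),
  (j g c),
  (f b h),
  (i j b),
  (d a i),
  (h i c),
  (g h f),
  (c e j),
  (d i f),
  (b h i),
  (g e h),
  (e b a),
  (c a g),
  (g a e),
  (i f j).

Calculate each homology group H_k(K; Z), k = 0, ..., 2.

H_0 = Z,  H_1 = Z ⊕ Z/2,  H_2 = 0.

K has 10 vertices, 30 edges, 20 triangles.
rank ∂_0 = 0, rank ∂_1 = 9 ⇒ b_0 = 10 − 0 − 9 = 1; all invariant factors of ∂_1 are 1 so no torsion. So H_0 ≅ Z.
rank ∂_1 = 9, rank ∂_2 = 20 ⇒ b_1 = 30 − 9 − 20 = 1; ∂_2 has invariant factor(s) [2] giving torsion. So H_1 ≅ Z ⊕ Z/2.
rank ∂_2 = 20, rank ∂_3 = 0 ⇒ b_2 = 20 − 20 − 0 = 0. So H_2 ≅ 0.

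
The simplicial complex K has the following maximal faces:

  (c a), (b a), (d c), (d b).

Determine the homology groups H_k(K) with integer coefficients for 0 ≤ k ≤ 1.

We work with the vertex ordering a < b < c < d. The simplices of K, each written with vertices in increasing order, are:

  0-simplices (4): a, b, c, d
  1-simplices (4): ab, ac, bd, cd

giving chain groups C_0 ≅ Z^4, C_1 ≅ Z^4.

Boundary ∂_1: C_1 → C_0 is given by ∂[p,q] = [q] − [p]. For instance
  ∂cd = d − c.
The 4×4 boundary matrix has rank 3 and Smith normal form diag(1,1,1).

Now H_k = ker ∂_k / im ∂_{k+1}, so:

  H_0: rank C_0 − rank ∂_1 = 4 − 3 = 1, and the invariant factors of ∂_1 are all 1, so H_0 = Z.
  H_1: rank ker ∂_1 − rank ∂_2 = (4 − 3) − 0 = 1, and there is no ∂_2, so H_1 = Z.

H_0 ≅ Z,  H_1 ≅ Z.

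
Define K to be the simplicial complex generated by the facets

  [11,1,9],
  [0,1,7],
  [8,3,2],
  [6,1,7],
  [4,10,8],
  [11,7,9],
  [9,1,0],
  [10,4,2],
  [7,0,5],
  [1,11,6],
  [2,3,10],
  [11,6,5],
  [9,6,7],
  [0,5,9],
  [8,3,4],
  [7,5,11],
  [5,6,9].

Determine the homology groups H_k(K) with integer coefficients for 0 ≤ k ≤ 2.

Order the vertices as 0 < 1 < 2 < 3 < 4 < 5 < 6 < 7 < 8 < 9 < 10 < 11. Listing each simplex with vertices in this order, K has dimension 2 with simplices:

  0-simplices (12): [0], [1], [2], [3], [4], [5], [6], [7], [8], [9], [10], [11]
  1-simplices (28): (28 of them)
  2-simplices (17): [0,1,7], [0,1,9], [0,5,7], [0,5,9], [1,6,7], [1,6,11], [1,9,11], [2,3,8], [2,3,10], [2,4,10], [3,4,8], [4,8,10], [5,6,9], [5,6,11], [5,7,11], [6,7,9], [7,9,11]

giving chain groups C_0 ≅ Z^12, C_1 ≅ Z^28, C_2 ≅ Z^17.

The boundary map ∂_1: C_1 → C_0 sends each edge [p,q] (with p < q) to q − p.
This gives a 12×28 integer matrix of rank 10; reducing to Smith normal form yields diagonal entries (1,1,1,1,1,1,1,1,1,1).

The boundary map ∂_2: C_2 → C_1 maps a triangle to the signed sum of its edges. For instance
  ∂[0,5,9] = [5,9] − [0,9] + [0,5],
  ∂[5,7,11] = [7,11] − [5,11] + [5,7].
As a 28×17 matrix over Z this has rank 17, with invariant factors (1,1,1,1,1,1,1,1,1,1,1,1,1,1,1,1,2).

Computing H_k = (kernel of ∂_k) / (image of ∂_{k+1}):

  H_0: rank C_0 − rank ∂_1 = 12 − 10 = 2, and the invariant factors of ∂_1 are all 1, so H_0 ≅ Z^2.
  H_1: rank ker ∂_1 − rank ∂_2 = (28 − 10) − 17 = 1, and ∂_2 has invariant factor 2 > 1, so H_1 ≅ Z × Z/2.
  H_2: rank ker ∂_2 − rank ∂_3 = (17 − 17) − 0 = 0, and there is no ∂_3, so H_2 ≅ 0.

H_0 = Z^2,  H_1 = Z × Z/2,  H_2 = 0.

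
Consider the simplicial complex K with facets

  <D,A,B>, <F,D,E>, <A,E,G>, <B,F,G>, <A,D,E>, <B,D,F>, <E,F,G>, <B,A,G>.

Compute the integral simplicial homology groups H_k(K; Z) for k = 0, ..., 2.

H_0 ≅ Z,  H_1 = 0,  H_2 ≅ Z.

We work with the vertex ordering A < B < D < E < F < G. The simplices of K, each written with vertices in increasing order, are:

  0-simplices (6): A, B, D, E, F, G
  1-simplices (12): AB, AD, AE, AG, BD, BF, BG, DE, DF, EF, EG, FG
  2-simplices (8): ABD, ABG, ADE, AEG, BDF, BFG, DEF, EFG

Hence C_0 ≅ Z^6, C_1 ≅ Z^12, C_2 ≅ Z^8.

Boundary ∂_1: C_1 → C_0 is given by ∂[p,q] = [q] − [p]. For instance
  ∂BD = D − B.
The 6×12 boundary matrix has rank 5 and Smith normal form diag(1,1,1,1,1).

The boundary map ∂_2: C_2 → C_1 sends each 2-simplex [p,q,r] to [q,r] − [p,r] + [p,q]. For instance
  ∂BDF = DF − BF + BD,
  ∂EFG = FG − EG + EF.
The resulting 12×8 matrix has rank 7, and its Smith normal form has invariant factors (1,1,1,1,1,1,1).

Reading off H_k = ker ∂_k / im ∂_{k+1}:

  H_0: rank C_0 − rank ∂_1 = 6 − 5 = 1, and the invariant factors of ∂_1 are all 1, so H_0 ≅ Z.
  H_1: rank ker ∂_1 − rank ∂_2 = (12 − 5) − 7 = 0, and the invariant factors of ∂_2 are all 1, so H_1 ≅ 0.
  H_2: rank ker ∂_2 − rank ∂_3 = (8 − 7) − 0 = 1, and there is no ∂_3, so H_2 ≅ Z.

As a check, the Euler characteristic is 6 − 12 + 8 = 2, which agrees with 1 − 0 + 1 = 2.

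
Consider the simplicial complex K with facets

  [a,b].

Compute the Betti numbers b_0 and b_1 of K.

b_0 = 1, b_1 = 0.

We work with the vertex ordering a < b. The simplices of K, each written with vertices in increasing order, are:

  0-simplices (2): a, b
  1-simplices (1): ab

Hence C_0 ≅ Z^2, C_1 ≅ Z^1.

The boundary map ∂_1: C_1 → C_0 is given by ∂[p,q] = [q] − [p]. For instance
  ∂ab = b − a.
The resulting 2×1 matrix has rank 1, and its Smith normal form has invariant factors (1).

From H_k ≅ ker(∂_k) / im(∂_{k+1}) we obtain:

  H_0: rank C_0 − rank ∂_1 = 2 − 1 = 1, and the invariant factors of ∂_1 are all 1, so H_0 = Z.
  H_1: rank ker ∂_1 − rank ∂_2 = (1 − 1) − 0 = 0, and there is no ∂_2, so H_1 = 0.

Hence the Betti numbers are b_0 = 1, b_1 = 0.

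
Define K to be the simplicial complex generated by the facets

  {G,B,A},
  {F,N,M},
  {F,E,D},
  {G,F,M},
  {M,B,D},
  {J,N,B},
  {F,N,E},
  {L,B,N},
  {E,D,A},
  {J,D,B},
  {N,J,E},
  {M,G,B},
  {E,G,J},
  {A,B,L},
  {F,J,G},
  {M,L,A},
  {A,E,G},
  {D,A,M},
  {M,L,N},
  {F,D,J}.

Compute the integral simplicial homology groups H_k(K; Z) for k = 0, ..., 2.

We work with the vertex ordering A < B < D < E < F < G < J < L < M < N. The simplices of K, each written with vertices in increasing order, are:

  0-simplices (10): A, B, D, E, F, G, J, L, M, N
  1-simplices (30): AB, AD, AE, AG, AL, AM, BD, BG, BJ, BL, BM, BN, DE, DF, DJ, DM, EF, EG, EJ, EN, FG, FJ, FM, FN, GJ, GM, JN, LM, LN, MN
  2-simplices (20): ABG, ABL, ADE, ADM, AEG, ALM, BDJ, BDM, BGM, BJN, BLN, DEF, DFJ, EFN, EGJ, EJN, FGJ, FGM, FMN, LMN

Hence C_0 ≅ Z^10, C_1 ≅ Z^30, C_2 ≅ Z^20.

The boundary map ∂_1: C_1 → C_0 maps an edge to its endpoints' difference, ∂[p,q] = q − p.
The 10×30 boundary matrix has rank 9 and Smith normal form diag(1,1,1,1,1,1,1,1,1).

The boundary map ∂_2: C_2 → C_1 maps a triangle to the signed sum of its edges. For instance
  ∂AEG = EG − AG + AE,
  ∂EFN = FN − EN + EF.
The 30×20 boundary matrix has rank 20 and Smith normal form diag(1,1,1,1,1,1,1,1,1,1,1,1,1,1,1,1,1,1,1,2).

Computing H_k = (kernel of ∂_k) / (image of ∂_{k+1}):

  H_0: rank C_0 − rank ∂_1 = 10 − 9 = 1, and the invariant factors of ∂_1 are all 1, so H_0 = Z.
  H_1: rank ker ∂_1 − rank ∂_2 = (30 − 9) − 20 = 1, and ∂_2 has invariant factor 2 > 1, so H_1 = Z ⊕ Z/2.
  H_2: rank ker ∂_2 − rank ∂_3 = (20 − 20) − 0 = 0, and there is no ∂_3, so H_2 = 0.

H_0 = Z,  H_1 = Z ⊕ Z/2,  H_2 = 0.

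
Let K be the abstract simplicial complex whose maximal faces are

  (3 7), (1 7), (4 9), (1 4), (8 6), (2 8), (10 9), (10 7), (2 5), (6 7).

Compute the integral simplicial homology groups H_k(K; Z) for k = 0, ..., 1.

Fix the vertex order 1 < 2 < 3 < 4 < 5 < 6 < 7 < 8 < 9 < 10 and write every simplex with vertices in increasing order. Then dim K = 1 and the simplices of K are:

  0-simplices (10): [1], [2], [3], [4], [5], [6], [7], [8], [9], [10]
  1-simplices (10): [1,4], [1,7], [2,5], [2,8], [3,7], [4,9], [6,7], [6,8], [7,10], [9,10]

giving chain groups C_0 ≅ Z^10, C_1 ≅ Z^10.

The boundary map ∂_1: C_1 → C_0 sends each edge [p,q] (with p < q) to q − p.
The resulting 10×10 matrix has rank 9, and its Smith normal form has invariant factors (1,1,1,1,1,1,1,1,1).

Computing H_k = (kernel of ∂_k) / (image of ∂_{k+1}):

  H_0: rank C_0 − rank ∂_1 = 10 − 9 = 1, and the invariant factors of ∂_1 are all 1, so H_0 ≅ Z.
  H_1: rank ker ∂_1 − rank ∂_2 = (10 − 9) − 0 = 1, and there is no ∂_2, so H_1 ≅ Z.

As a check, the Euler characteristic is 10 − 10 = 0, which agrees with 1 − 1 = 0.

H_0 = Z,  H_1 = Z.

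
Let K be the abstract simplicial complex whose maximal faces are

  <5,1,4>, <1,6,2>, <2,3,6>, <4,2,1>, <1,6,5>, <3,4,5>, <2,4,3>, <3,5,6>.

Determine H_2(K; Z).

We work with the vertex ordering 1 < 2 < 3 < 4 < 5 < 6. The simplices of K, each written with vertices in increasing order, are:

  0-simplices (6): [1], [2], [3], [4], [5], [6]
  1-simplices (12): [1,2], [1,4], [1,5], [1,6], [2,3], [2,4], [2,6], [3,4], [3,5], [3,6], [4,5], [5,6]
  2-simplices (8): [1,2,4], [1,2,6], [1,4,5], [1,5,6], [2,3,4], [2,3,6], [3,4,5], [3,5,6]

so the chain groups are C_0 ≅ Z^6, C_1 ≅ Z^12, C_2 ≅ Z^8.

∂_1: C_1 → C_0 sends each edge [p,q] (with p < q) to q − p. For instance
  ∂[2,6] = [6] − [2].
The 6×12 boundary matrix has rank 5 and Smith normal form diag(1,1,1,1,1).

Boundary ∂_2: C_2 → C_1 sends each 2-simplex [p,q,r] to [q,r] − [p,r] + [p,q]. For instance
  ∂[1,2,6] = [2,6] − [1,6] + [1,2],
  ∂[2,3,6] = [3,6] − [2,6] + [2,3].
This gives a 12×8 integer matrix of rank 7; reducing to Smith normal form yields diagonal entries (1,1,1,1,1,1,1).

Reading off H_k = ker ∂_k / im ∂_{k+1}:

  H_2: rank ker ∂_2 − rank ∂_3 = (8 − 7) − 0 = 1, and there is no ∂_3, so H_2 ≅ Z.

H_2 = Z.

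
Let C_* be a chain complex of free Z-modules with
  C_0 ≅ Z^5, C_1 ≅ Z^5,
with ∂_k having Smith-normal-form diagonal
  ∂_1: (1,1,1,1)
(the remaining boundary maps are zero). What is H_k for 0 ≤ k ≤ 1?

H_0: b_0 = 5 − 0 − 4 = 1; torsion from ∂_1 factors > 1: none. So H_0 = Z.
H_1: b_1 = 5 − 4 − 0 = 1; torsion from ∂_2 factors > 1: none. So H_1 = Z.

H_0 = Z,  H_1 = Z.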